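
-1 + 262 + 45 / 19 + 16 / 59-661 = -445441 / 1121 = -397.36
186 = 186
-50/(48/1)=-25/24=-1.04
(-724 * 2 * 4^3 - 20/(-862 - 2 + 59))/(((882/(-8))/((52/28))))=258616592/165669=1561.04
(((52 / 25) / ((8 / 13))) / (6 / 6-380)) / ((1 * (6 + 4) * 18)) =-169 / 3411000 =-0.00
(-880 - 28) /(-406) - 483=-97595 /203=-480.76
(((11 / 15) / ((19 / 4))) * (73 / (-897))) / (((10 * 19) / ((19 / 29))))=-1606 / 37068525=-0.00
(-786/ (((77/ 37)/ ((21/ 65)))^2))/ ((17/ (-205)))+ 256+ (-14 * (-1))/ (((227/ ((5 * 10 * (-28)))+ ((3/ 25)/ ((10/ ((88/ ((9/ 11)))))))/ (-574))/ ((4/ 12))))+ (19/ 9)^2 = 460.50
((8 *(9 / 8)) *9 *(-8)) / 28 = -23.14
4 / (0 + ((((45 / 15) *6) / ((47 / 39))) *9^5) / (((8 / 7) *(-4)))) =-3008 / 145083393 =-0.00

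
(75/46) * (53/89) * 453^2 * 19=15498409725/4094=3785639.89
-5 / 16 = -0.31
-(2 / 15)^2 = -4 / 225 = -0.02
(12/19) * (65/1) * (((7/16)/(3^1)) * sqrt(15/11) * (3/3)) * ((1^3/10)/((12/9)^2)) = 819 * sqrt(165)/26752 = 0.39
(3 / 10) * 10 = 3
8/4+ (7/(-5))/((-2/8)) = 38/5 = 7.60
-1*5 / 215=-1 / 43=-0.02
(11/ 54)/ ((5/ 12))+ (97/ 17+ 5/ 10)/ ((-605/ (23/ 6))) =166457/ 370260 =0.45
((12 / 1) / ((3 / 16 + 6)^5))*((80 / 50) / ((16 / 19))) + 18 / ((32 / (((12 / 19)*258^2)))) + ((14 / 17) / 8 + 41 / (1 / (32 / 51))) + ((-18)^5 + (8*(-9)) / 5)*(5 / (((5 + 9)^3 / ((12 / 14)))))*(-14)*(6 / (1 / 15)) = 26285299910062423741363 / 7023949109224740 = 3742239.52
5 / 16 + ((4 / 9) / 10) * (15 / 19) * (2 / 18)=2597 / 8208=0.32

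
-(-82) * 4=328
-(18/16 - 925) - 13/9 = 66415/72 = 922.43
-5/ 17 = -0.29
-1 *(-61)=61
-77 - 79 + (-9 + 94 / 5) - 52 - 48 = -1231 / 5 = -246.20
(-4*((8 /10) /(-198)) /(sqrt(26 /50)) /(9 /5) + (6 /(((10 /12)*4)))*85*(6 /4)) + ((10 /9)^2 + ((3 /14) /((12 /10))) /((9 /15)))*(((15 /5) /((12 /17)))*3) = 40*sqrt(13) /11583 + 753083 /3024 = 249.05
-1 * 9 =-9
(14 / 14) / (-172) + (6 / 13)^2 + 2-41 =-1127629 / 29068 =-38.79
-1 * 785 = -785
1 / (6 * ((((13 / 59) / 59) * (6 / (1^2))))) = 3481 / 468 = 7.44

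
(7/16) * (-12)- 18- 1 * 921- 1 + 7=-3753/4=-938.25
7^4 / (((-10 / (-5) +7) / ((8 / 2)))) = 9604 / 9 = 1067.11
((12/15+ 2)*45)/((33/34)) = 129.82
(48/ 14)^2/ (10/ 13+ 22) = 936/ 1813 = 0.52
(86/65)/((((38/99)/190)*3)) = 2838/13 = 218.31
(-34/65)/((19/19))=-34/65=-0.52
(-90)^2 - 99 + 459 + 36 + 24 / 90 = 127444 / 15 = 8496.27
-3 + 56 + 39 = 92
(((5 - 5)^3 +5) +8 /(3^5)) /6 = 1223 /1458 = 0.84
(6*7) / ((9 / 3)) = 14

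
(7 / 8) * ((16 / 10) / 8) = 7 / 40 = 0.18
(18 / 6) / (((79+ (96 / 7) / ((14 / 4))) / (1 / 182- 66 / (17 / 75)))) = -18918543 / 1795846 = -10.53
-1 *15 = -15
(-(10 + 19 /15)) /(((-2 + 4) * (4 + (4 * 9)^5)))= -169 /1813985400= -0.00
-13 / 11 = -1.18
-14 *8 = -112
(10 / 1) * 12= 120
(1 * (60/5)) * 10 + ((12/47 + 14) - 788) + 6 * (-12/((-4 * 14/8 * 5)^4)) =-46108207134/70529375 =-653.74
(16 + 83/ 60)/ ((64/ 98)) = 51107/ 1920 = 26.62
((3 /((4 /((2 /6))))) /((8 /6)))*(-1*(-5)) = 15 /16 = 0.94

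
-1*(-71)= 71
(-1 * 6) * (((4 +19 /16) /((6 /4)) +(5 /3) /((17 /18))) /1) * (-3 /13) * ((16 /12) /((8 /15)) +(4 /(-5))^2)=1003701 /44200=22.71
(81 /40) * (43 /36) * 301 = 116487 /160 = 728.04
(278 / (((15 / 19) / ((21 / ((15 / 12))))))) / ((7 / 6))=126768 / 25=5070.72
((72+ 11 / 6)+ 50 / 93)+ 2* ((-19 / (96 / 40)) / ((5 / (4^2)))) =4409 / 186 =23.70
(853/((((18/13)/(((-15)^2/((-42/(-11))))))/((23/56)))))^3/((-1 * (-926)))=345031495017970678328125/96385771044864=3579693260.51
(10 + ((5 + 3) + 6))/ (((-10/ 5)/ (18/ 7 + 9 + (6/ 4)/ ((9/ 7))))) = -1070/ 7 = -152.86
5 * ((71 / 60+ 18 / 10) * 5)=895 / 12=74.58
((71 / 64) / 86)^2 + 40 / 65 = 242417661 / 393822208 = 0.62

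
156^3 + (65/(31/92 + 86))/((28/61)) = 3796417.64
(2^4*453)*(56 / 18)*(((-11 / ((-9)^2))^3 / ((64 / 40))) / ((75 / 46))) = -517727056 / 23914845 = -21.65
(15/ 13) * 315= 4725/ 13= 363.46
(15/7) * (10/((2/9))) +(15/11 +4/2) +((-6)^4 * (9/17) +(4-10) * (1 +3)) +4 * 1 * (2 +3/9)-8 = 763.24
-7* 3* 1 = -21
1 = 1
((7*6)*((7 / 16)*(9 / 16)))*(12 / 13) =9.54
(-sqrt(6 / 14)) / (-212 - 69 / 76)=76 * sqrt(21) / 113267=0.00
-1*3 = -3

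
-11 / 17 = -0.65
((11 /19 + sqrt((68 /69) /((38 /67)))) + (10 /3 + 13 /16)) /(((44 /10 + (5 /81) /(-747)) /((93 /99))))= 1.29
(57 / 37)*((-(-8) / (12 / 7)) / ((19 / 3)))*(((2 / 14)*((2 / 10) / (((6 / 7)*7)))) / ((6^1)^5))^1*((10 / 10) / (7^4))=1 / 3453982560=0.00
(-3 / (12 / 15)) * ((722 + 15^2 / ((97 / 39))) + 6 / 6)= -591795 / 194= -3050.49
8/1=8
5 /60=1 /12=0.08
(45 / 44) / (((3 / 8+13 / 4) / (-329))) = -29610 / 319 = -92.82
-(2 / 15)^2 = -4 / 225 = -0.02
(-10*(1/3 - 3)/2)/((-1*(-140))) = 0.10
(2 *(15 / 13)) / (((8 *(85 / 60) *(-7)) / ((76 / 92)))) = -855 / 35581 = -0.02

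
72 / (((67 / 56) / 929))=3745728 / 67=55906.39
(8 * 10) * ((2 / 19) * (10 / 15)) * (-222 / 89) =-23680 / 1691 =-14.00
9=9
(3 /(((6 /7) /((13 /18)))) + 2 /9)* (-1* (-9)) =99 /4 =24.75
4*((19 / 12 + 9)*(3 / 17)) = 127 / 17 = 7.47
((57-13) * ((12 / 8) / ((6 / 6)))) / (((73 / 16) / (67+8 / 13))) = 928224 / 949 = 978.11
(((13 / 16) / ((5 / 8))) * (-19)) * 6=-741 / 5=-148.20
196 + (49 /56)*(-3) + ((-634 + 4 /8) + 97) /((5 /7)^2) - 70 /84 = -515399 /600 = -859.00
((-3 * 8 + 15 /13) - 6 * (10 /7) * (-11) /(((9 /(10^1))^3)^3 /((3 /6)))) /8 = 12.35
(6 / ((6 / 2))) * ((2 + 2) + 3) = 14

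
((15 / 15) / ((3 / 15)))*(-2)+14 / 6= -23 / 3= -7.67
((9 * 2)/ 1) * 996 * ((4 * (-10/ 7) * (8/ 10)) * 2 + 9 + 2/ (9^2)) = -44488/ 21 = -2118.48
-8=-8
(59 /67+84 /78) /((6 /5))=8525 /5226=1.63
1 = 1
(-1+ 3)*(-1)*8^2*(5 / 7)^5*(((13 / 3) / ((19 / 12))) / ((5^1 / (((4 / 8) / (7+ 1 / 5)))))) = -2600000 / 2873997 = -0.90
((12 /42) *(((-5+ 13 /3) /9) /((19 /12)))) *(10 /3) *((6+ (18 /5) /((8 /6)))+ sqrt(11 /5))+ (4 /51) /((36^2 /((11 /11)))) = -851771 /2197692 - 32 *sqrt(55) /3591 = -0.45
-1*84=-84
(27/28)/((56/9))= 243/1568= 0.15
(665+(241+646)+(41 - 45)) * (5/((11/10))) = 77400/11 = 7036.36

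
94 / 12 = 47 / 6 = 7.83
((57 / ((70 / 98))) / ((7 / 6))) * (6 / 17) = 2052 / 85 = 24.14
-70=-70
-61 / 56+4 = 163 / 56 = 2.91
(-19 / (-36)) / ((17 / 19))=361 / 612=0.59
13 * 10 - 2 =128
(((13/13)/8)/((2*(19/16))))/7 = 1/133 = 0.01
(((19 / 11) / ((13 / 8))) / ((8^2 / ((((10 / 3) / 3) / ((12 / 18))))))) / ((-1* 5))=-19 / 3432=-0.01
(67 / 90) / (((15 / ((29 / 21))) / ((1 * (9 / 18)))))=1943 / 56700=0.03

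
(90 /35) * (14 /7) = 36 /7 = 5.14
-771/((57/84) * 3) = -7196/19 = -378.74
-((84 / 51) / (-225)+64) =-244772 / 3825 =-63.99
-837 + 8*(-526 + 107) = -4189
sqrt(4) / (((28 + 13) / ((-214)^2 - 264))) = 91064 / 41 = 2221.07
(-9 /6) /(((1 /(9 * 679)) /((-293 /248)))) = 5371569 /496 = 10829.78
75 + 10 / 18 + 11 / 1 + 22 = 977 / 9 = 108.56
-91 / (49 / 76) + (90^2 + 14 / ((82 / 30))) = 2285662 / 287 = 7963.98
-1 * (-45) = 45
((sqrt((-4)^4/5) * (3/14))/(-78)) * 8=-0.16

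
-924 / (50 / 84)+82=-36758 / 25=-1470.32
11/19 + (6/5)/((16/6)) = 391/380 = 1.03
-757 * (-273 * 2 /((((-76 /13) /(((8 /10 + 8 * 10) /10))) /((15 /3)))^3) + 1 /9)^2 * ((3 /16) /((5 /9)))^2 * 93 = -19598396628926512363217756821569 /75273409600000000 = -260362812486794.97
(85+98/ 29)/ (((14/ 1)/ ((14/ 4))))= 2563/ 116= 22.09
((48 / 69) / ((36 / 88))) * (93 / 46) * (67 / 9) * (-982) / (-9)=358972064 / 128547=2792.54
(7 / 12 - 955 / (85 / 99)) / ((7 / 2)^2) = -226789 / 2499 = -90.75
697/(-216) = -697/216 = -3.23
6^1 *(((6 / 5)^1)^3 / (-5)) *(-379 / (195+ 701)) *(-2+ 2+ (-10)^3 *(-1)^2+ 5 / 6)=-12269367 / 14000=-876.38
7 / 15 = 0.47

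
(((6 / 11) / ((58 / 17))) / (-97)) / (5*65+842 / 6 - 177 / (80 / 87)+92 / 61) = -746640 / 124283890049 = -0.00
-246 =-246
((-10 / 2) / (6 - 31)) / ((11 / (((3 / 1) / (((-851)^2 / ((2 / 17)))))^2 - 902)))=-136717031670195842 / 8336404370133895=-16.40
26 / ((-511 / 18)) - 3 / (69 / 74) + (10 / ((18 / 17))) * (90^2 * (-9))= -8091989078 / 11753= -688504.13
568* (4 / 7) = 2272 / 7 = 324.57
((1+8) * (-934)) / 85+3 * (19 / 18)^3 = -15758249 / 165240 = -95.37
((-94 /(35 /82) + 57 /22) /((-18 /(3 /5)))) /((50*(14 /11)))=167581 /1470000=0.11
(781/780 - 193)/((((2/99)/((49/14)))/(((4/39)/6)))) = -11531443/20280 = -568.61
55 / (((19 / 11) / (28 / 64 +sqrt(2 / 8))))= 9075 / 304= 29.85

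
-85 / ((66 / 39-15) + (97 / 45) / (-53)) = 2635425 / 413866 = 6.37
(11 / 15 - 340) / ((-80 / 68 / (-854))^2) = -268155089209 / 1500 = -178770059.47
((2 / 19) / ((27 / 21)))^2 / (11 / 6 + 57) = 0.00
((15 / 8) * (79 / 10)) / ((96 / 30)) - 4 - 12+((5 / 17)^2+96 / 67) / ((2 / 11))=-14943741 / 4956928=-3.01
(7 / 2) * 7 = 49 / 2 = 24.50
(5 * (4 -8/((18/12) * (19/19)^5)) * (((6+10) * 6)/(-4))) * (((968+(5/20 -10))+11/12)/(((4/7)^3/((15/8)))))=49349125/32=1542160.16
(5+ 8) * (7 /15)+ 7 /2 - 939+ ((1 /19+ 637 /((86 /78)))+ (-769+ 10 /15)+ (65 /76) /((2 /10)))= -54691297 /49020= -1115.69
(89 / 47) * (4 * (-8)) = -2848 / 47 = -60.60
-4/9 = -0.44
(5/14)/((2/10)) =25/14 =1.79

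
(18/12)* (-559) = -1677/2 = -838.50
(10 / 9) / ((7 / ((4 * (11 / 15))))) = 88 / 189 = 0.47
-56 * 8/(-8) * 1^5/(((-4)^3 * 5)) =-7/40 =-0.18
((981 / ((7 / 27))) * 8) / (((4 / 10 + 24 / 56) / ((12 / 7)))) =12713760 / 203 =62629.36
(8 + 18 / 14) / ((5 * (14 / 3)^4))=1053 / 268912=0.00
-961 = -961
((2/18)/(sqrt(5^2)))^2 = 1/2025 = 0.00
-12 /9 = -4 /3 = -1.33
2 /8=1 /4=0.25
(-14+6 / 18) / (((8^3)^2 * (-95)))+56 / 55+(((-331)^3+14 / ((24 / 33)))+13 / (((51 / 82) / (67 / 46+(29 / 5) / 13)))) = -11652993034213150507 / 321332183040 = -36264630.96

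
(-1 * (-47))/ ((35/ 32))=1504/ 35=42.97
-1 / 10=-0.10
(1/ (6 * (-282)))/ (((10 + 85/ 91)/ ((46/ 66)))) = -2093/ 55556820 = -0.00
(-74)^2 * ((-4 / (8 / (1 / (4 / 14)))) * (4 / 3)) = -38332 / 3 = -12777.33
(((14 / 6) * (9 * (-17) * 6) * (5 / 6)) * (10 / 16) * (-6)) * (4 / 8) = 26775 / 8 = 3346.88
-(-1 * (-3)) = -3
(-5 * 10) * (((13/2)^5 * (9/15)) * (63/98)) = -50124555/224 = -223770.33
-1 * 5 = -5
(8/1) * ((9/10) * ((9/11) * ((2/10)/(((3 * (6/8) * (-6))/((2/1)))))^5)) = -4096/30447140625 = -0.00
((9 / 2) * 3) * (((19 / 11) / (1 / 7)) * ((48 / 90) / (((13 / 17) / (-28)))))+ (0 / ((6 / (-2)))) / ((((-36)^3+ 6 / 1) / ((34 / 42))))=-3187.54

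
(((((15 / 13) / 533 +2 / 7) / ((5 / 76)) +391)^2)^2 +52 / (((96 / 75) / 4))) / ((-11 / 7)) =-15550541868.56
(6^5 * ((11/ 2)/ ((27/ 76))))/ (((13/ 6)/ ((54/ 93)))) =13001472/ 403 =32261.72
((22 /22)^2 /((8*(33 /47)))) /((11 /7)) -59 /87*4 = -72969 /28072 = -2.60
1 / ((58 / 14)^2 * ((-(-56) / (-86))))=-301 / 3364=-0.09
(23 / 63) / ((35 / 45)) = 23 / 49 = 0.47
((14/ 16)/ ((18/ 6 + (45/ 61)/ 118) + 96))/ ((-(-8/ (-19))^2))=-9094673/ 182437632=-0.05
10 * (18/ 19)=180/ 19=9.47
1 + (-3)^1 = -2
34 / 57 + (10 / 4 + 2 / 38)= 359 / 114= 3.15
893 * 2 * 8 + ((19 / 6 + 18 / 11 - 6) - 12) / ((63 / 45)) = 6596701 / 462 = 14278.57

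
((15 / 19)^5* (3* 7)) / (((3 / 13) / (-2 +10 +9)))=1174753125 / 2476099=474.44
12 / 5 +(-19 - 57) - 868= -4708 / 5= -941.60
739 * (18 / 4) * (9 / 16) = 59859 / 32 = 1870.59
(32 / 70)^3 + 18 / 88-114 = -214494901 / 1886500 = -113.70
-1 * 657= -657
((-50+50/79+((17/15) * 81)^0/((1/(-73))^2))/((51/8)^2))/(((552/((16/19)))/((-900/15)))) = -1067752960/89794323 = -11.89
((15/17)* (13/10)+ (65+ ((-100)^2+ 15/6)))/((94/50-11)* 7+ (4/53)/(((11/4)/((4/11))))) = -27442349275/173970316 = -157.74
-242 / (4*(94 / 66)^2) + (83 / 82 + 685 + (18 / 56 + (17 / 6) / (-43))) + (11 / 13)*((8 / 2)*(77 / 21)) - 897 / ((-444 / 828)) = 122820419144845 / 52450681556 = 2341.64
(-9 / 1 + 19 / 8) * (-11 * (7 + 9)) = 1166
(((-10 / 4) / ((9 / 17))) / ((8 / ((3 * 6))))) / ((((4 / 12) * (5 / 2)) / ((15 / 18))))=-85 / 8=-10.62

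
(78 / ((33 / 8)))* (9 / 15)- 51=-39.65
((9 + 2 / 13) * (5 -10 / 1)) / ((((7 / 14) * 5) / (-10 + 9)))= 238 / 13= 18.31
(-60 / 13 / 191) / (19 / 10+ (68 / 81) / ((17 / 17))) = -48600 / 5509777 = -0.01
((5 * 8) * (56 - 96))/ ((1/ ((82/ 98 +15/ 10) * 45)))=-8244000/ 49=-168244.90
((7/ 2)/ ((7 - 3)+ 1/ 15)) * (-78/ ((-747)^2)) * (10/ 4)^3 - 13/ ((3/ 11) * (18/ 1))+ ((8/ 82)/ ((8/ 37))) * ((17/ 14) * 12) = 102246535637/ 26050836168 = 3.92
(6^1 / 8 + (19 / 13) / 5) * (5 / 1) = 271 / 52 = 5.21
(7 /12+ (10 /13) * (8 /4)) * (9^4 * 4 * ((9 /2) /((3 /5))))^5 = 626844555043798688622328800.00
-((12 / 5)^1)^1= -12 / 5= -2.40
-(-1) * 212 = 212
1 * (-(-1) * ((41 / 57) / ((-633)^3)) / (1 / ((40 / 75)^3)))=-20992 / 48793251855375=-0.00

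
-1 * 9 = -9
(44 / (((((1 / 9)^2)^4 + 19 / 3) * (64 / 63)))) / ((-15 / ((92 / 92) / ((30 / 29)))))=-96123327993 / 218103387200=-0.44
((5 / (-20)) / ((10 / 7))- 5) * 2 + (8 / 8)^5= -187 / 20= -9.35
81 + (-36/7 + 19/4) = 2257/28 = 80.61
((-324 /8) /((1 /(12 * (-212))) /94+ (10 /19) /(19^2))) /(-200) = 8303683734 /59612525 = 139.29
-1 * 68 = -68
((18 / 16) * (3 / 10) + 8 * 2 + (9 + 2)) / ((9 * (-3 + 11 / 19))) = -4617 / 3680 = -1.25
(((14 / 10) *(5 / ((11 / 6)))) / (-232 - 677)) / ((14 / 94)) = -94 / 3333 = -0.03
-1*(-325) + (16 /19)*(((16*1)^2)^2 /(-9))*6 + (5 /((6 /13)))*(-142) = -722104 /19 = -38005.47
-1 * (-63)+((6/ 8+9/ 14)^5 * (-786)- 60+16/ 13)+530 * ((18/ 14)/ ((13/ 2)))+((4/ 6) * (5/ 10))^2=-4038678732427/ 1006806528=-4011.38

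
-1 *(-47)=47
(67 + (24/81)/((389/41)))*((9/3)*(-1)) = -704029/3501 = -201.09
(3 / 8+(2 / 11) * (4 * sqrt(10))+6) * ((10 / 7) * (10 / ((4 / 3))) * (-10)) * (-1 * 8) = 48000 * sqrt(10) / 77+38250 / 7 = 7435.58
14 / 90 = 7 / 45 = 0.16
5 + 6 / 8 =23 / 4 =5.75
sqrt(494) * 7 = 7 * sqrt(494) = 155.58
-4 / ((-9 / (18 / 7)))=8 / 7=1.14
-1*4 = -4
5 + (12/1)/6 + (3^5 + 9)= 259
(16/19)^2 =256/361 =0.71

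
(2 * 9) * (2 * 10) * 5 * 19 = 34200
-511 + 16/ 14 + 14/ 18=-32072/ 63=-509.08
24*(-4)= -96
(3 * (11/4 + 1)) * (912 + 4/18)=20525/2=10262.50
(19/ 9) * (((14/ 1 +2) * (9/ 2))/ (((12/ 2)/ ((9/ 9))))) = 76/ 3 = 25.33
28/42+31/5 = 103/15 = 6.87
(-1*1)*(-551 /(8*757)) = 0.09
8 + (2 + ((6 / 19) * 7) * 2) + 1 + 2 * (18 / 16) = 1343 / 76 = 17.67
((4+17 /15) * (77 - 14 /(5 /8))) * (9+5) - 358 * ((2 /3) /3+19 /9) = 231644 /75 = 3088.59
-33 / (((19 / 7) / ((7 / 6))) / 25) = -354.61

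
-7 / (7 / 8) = -8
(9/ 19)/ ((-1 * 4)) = -9/ 76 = -0.12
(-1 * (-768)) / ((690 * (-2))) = -64 / 115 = -0.56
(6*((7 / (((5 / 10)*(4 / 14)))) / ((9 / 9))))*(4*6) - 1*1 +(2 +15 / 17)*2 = 120033 / 17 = 7060.76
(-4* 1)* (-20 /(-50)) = -8 /5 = -1.60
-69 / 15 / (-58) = 23 / 290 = 0.08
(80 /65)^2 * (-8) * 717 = -1468416 /169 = -8688.85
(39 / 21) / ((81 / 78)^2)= 8788 / 5103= 1.72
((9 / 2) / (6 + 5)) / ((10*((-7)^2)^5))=9 / 62144554780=0.00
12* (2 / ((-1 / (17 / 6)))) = -68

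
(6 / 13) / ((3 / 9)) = 18 / 13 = 1.38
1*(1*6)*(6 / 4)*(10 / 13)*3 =270 / 13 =20.77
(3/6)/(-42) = -1/84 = -0.01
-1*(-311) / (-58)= -311 / 58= -5.36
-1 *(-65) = 65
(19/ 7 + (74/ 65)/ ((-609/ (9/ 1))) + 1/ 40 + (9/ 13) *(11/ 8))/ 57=0.06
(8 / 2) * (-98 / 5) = -392 / 5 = -78.40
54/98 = 27/49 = 0.55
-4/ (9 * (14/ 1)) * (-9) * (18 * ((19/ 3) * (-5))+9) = -1122/ 7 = -160.29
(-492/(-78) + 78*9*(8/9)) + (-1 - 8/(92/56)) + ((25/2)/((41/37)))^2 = 1511249743/2010476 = 751.69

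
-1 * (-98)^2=-9604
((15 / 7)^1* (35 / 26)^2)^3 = 18087890625 / 308915776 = 58.55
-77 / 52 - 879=-45785 / 52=-880.48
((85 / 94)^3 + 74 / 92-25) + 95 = 1366730919 / 19103432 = 71.54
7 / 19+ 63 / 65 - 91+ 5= -104558 / 1235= -84.66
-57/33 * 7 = -133/11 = -12.09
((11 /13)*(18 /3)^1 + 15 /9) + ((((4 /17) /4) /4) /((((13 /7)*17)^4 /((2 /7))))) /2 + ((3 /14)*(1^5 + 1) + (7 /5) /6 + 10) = 98817171423067 /5677355008780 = 17.41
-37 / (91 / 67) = -2479 / 91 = -27.24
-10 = -10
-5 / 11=-0.45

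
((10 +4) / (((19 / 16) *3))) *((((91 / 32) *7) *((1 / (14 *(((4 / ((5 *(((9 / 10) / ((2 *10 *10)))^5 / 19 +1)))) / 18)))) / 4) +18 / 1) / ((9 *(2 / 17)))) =7133907200000213147207 / 73932800000000000000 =96.49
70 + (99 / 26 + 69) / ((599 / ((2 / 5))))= 2727343 / 38935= 70.05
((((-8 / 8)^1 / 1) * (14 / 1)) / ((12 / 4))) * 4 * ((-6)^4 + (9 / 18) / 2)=-72590 / 3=-24196.67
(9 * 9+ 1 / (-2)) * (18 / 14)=103.50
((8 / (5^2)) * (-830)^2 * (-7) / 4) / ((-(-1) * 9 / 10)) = -3857840 / 9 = -428648.89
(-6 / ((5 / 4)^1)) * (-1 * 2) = 48 / 5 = 9.60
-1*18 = -18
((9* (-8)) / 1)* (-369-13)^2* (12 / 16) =-7879896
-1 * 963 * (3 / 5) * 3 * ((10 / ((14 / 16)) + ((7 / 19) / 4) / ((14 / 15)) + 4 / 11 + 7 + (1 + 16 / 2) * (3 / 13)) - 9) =-20745.01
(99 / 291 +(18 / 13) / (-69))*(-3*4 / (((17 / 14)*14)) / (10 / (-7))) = 77994 / 493051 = 0.16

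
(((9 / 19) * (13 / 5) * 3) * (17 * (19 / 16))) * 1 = 5967 / 80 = 74.59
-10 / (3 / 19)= -190 / 3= -63.33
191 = 191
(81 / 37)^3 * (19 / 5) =10097379 / 253265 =39.87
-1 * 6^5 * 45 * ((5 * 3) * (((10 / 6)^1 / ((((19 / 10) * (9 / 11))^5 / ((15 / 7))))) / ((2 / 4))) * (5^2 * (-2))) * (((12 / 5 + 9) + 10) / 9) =689298280000000000 / 1403948133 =490971328.50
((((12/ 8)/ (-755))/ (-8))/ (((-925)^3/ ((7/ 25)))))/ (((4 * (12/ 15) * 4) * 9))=-7/ 9178323600000000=-0.00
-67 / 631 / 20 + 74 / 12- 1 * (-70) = 2883469 / 37860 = 76.16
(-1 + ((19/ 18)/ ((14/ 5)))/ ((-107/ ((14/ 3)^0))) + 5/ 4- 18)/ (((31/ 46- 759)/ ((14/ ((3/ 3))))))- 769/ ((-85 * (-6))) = -6739093207/ 5710695930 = -1.18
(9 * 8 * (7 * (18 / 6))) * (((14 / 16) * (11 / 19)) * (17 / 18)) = 27489 / 38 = 723.39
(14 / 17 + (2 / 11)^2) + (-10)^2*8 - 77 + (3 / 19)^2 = 537537766 / 742577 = 723.88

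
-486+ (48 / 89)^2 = -3847302 / 7921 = -485.71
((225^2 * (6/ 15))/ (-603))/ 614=-0.05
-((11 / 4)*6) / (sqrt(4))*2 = -33 / 2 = -16.50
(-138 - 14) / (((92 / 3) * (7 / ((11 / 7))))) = -1254 / 1127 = -1.11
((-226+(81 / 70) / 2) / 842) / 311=-31559 / 36660680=-0.00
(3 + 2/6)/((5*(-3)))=-0.22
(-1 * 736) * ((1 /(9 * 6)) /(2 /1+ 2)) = -92 /27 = -3.41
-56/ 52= -14/ 13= -1.08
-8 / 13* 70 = -560 / 13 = -43.08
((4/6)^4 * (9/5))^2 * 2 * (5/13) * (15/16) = 0.09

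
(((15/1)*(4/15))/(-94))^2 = 4/2209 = 0.00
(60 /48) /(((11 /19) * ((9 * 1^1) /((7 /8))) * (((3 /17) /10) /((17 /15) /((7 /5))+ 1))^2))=2207.09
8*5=40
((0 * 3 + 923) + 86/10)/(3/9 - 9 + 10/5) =-6987/50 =-139.74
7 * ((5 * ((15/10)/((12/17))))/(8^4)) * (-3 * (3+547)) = -490875/16384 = -29.96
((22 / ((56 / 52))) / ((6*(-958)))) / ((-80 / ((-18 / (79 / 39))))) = -16731 / 42381920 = -0.00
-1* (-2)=2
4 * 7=28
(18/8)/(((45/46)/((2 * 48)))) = 1104/5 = 220.80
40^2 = 1600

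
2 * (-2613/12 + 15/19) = -16489/38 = -433.92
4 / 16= 1 / 4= 0.25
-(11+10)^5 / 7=-583443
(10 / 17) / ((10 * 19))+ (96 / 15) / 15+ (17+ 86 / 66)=4991821 / 266475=18.73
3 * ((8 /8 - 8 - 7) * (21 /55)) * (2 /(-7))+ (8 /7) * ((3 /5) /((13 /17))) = 5484 /1001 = 5.48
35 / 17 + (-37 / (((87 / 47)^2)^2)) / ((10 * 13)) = 257599093201 / 126610371810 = 2.03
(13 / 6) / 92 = 13 / 552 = 0.02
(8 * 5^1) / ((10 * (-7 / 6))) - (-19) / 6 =-11 / 42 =-0.26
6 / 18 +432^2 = 559873 / 3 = 186624.33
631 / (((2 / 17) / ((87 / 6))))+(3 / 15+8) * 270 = 319939 / 4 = 79984.75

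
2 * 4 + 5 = 13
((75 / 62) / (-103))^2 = 5625 / 40780996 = 0.00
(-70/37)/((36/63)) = -245/74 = -3.31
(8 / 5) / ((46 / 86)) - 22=-2186 / 115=-19.01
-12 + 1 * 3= -9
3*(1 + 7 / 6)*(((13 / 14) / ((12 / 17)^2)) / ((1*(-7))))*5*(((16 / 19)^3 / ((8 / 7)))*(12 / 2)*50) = -1356.33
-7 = -7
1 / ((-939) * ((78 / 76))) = -38 / 36621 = -0.00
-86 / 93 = -0.92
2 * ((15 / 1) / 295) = 6 / 59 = 0.10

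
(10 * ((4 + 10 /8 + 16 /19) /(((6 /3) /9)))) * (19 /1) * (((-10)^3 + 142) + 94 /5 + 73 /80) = -279451521 /64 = -4366430.02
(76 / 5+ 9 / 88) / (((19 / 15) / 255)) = 5150745 / 1672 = 3080.59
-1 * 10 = -10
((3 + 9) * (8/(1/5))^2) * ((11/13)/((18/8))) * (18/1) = 1689600/13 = 129969.23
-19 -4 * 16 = -83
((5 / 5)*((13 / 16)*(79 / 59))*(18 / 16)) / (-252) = -1027 / 211456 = -0.00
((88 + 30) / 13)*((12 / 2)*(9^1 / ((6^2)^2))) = 59 / 156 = 0.38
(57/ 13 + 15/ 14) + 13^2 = 31751/ 182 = 174.46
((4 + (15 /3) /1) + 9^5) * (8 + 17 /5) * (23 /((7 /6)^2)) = 2787301368 /245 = 11376740.28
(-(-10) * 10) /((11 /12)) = 1200 /11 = 109.09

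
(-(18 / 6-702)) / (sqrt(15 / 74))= 233*sqrt(1110) / 5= 1552.56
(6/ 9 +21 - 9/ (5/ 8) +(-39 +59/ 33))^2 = 896.73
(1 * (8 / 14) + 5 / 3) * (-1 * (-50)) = 111.90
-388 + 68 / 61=-23600 / 61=-386.89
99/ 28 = 3.54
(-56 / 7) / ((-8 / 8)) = 8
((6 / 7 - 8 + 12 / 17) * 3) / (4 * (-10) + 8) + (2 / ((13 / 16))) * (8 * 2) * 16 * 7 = 109197913 / 24752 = 4411.68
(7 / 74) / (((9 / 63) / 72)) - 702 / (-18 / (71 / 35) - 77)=969174 / 17353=55.85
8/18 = 4/9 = 0.44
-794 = -794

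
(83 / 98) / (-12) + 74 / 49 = 1693 / 1176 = 1.44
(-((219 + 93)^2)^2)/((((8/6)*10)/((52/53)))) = -184779159552/265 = -697279847.37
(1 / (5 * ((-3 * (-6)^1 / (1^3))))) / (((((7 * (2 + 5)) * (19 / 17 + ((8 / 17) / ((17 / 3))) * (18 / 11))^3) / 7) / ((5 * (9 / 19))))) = 32127104339 / 16833197302250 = 0.00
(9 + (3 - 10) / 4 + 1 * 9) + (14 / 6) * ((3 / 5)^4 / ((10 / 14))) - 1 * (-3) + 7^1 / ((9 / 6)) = 912751 / 37500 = 24.34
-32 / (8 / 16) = -64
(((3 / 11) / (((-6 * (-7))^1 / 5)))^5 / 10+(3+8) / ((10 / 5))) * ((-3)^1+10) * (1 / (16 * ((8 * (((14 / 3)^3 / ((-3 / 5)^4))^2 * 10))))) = 4557155581832346441 / 93169502877079552000000000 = 0.00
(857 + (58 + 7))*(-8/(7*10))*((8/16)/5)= -1844/175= -10.54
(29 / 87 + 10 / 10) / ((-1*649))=-4 / 1947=-0.00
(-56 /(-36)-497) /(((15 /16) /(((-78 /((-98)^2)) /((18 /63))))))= 676 /45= 15.02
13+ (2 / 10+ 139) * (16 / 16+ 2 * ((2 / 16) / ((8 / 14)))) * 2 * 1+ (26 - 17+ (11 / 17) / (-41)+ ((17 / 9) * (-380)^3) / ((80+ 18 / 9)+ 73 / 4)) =-12998256594992 / 12577365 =-1033464.21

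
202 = 202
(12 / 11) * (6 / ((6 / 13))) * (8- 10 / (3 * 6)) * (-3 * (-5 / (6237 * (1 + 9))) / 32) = 871 / 1097712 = 0.00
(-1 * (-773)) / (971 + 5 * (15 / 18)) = 4638 / 5851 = 0.79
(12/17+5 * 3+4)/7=335/119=2.82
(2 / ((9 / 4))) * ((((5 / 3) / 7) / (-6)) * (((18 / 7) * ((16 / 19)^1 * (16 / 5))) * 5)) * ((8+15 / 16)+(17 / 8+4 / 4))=-123520 / 8379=-14.74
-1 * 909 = -909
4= 4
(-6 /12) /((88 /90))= -45 /88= -0.51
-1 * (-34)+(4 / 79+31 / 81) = 220339 / 6399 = 34.43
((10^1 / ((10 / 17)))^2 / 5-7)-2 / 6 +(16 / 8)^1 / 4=1529 / 30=50.97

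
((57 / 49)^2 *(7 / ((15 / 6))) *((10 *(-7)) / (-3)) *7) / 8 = 77.36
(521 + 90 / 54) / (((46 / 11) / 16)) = 137984 / 69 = 1999.77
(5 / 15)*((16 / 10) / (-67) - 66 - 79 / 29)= -222629 / 9715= -22.92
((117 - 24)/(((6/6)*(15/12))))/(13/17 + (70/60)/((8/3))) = 33728/545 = 61.89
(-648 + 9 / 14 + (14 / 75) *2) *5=-679333 / 210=-3234.92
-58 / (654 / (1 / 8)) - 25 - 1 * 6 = -81125 / 2616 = -31.01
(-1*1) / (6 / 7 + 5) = -7 / 41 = -0.17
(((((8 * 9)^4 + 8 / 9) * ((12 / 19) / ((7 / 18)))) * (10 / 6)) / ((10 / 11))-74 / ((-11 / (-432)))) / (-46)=-58529134432 / 33649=-1739401.90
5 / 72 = 0.07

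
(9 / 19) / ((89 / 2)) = 18 / 1691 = 0.01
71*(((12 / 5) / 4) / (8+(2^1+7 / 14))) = 142 / 35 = 4.06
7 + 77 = 84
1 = 1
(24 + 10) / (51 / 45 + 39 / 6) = 1020 / 229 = 4.45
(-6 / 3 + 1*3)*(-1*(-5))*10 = 50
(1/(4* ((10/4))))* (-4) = -2/5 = -0.40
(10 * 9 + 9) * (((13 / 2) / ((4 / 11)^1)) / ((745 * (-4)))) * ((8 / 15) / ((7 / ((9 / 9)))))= -4719 / 104300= -0.05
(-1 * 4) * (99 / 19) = -396 / 19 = -20.84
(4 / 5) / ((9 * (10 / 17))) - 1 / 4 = -89 / 900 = -0.10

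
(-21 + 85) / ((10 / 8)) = 256 / 5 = 51.20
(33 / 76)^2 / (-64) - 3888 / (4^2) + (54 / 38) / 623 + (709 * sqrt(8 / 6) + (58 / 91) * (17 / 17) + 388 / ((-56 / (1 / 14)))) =-5089667011509 / 20957361152 + 1418 * sqrt(3) / 3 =575.82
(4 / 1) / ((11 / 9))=3.27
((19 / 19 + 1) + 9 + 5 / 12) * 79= 10823 / 12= 901.92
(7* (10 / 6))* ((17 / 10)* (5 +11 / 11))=119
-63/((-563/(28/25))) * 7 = 0.88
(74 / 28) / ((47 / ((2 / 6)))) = 37 / 1974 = 0.02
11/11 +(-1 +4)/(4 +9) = 16/13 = 1.23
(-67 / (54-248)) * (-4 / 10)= -0.14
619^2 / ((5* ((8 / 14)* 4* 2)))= 2682127 / 160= 16763.29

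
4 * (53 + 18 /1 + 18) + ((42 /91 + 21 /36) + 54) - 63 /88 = 410.33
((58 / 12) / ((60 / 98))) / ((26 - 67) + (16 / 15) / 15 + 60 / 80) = -7105 / 36161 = -0.20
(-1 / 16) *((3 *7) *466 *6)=-14679 / 4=-3669.75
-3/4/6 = -1/8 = -0.12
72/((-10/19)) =-136.80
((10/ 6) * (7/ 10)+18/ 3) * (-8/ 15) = -172/ 45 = -3.82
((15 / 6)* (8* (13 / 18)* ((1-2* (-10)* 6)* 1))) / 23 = 15730 / 207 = 75.99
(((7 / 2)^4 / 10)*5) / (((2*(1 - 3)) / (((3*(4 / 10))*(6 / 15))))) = -7203 / 800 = -9.00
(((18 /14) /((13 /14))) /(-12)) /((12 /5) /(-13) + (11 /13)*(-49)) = 15 /5414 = 0.00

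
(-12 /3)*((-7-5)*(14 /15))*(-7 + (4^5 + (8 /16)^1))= 45584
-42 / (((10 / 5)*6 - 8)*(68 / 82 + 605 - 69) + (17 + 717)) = -287 / 19689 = -0.01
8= 8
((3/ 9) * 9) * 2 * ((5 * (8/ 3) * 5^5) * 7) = 1750000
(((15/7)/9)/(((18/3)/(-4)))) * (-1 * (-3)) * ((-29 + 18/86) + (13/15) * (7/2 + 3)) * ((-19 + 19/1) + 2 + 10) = 119492/903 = 132.33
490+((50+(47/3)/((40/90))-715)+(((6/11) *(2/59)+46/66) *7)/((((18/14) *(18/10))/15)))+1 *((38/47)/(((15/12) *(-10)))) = -26524416901/247074300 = -107.35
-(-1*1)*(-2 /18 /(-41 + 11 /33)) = 1 /366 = 0.00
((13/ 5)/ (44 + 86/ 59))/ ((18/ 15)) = 767/ 16092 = 0.05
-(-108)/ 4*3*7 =567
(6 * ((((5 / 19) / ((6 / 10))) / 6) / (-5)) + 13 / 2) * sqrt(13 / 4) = 731 * sqrt(13) / 228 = 11.56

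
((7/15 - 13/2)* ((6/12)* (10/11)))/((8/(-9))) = 543/176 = 3.09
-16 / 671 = -0.02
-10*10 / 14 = -50 / 7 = -7.14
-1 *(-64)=64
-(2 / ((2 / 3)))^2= -9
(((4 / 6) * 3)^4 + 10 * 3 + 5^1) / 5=51 / 5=10.20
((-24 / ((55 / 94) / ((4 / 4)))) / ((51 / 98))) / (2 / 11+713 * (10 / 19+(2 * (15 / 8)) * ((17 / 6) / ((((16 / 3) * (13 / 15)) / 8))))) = -41606656 / 7119495195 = -0.01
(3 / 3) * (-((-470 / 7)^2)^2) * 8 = -162588288.21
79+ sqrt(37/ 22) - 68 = sqrt(814)/ 22+ 11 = 12.30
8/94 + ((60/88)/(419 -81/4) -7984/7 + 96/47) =-1314286958/1154461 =-1138.44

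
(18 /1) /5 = 18 /5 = 3.60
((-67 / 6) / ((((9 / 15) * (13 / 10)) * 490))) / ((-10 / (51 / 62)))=1139 / 473928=0.00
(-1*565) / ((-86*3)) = 565 / 258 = 2.19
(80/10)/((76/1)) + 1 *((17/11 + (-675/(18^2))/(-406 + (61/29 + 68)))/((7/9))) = 2.10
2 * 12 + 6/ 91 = 24.07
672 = 672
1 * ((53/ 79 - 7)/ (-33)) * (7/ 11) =3500/ 28677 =0.12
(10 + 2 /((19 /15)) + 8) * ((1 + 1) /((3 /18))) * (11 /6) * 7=57288 /19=3015.16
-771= -771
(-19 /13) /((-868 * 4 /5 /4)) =95 /11284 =0.01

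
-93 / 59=-1.58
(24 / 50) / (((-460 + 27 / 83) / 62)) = -0.06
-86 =-86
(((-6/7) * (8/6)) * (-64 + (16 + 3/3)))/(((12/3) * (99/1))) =94/693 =0.14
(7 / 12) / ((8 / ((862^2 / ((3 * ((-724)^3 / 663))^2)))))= 63509271007 / 3456548371865370624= 0.00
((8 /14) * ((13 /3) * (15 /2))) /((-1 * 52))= -5 /14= -0.36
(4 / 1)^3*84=5376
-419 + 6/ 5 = -2089/ 5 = -417.80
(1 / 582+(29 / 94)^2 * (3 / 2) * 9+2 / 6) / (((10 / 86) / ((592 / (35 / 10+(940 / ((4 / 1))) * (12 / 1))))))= 17672312516 / 6049998155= 2.92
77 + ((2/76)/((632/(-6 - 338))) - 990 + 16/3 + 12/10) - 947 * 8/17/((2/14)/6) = -15022106023/765510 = -19623.66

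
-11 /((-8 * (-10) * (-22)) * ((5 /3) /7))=21 /800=0.03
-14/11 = -1.27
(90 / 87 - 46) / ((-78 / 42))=9128 / 377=24.21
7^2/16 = 49/16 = 3.06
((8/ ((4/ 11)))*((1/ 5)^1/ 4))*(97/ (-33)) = -97/ 30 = -3.23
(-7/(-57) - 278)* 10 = -158390/57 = -2778.77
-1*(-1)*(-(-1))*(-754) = -754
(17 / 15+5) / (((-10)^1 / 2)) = -92 / 75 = -1.23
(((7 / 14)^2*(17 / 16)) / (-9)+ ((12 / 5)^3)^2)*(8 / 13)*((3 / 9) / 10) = 3.92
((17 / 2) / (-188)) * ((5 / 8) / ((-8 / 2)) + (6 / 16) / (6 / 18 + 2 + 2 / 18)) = 0.00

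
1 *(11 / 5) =11 / 5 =2.20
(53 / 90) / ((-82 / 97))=-5141 / 7380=-0.70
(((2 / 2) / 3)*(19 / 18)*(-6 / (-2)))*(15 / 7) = 2.26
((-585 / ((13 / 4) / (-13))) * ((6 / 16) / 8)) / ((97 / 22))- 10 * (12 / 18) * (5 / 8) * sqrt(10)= 19305 / 776- 25 * sqrt(10) / 6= 11.70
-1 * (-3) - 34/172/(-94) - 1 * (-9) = 97025/8084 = 12.00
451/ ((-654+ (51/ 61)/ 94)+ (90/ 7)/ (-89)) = -1611099182/ 2336756715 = -0.69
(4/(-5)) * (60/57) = -0.84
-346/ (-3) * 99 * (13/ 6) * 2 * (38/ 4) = 470041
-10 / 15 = -2 / 3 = -0.67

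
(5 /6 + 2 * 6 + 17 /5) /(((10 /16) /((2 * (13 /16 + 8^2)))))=3366.79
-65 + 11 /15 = -964 /15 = -64.27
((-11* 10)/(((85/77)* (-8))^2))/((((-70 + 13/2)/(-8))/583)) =-38022677/367030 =-103.60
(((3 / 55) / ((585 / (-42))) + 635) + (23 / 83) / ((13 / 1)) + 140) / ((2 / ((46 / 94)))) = 2644620937 / 13946075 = 189.63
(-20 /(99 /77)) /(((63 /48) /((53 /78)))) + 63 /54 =-14503 /2106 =-6.89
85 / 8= 10.62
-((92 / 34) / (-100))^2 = -529 / 722500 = -0.00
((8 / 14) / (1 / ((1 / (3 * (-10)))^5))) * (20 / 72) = -1 / 153090000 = -0.00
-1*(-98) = 98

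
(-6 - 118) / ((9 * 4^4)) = -31 / 576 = -0.05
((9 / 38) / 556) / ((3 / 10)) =15 / 10564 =0.00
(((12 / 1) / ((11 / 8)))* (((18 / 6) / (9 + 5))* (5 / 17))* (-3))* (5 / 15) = -720 / 1309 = -0.55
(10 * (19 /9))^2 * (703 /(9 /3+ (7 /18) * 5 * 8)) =25378300 /1503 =16885.10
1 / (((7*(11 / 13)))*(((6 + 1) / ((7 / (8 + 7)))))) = 13 / 1155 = 0.01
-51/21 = -17/7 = -2.43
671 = 671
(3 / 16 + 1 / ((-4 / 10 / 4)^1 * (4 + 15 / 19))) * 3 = -8301 / 1456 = -5.70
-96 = -96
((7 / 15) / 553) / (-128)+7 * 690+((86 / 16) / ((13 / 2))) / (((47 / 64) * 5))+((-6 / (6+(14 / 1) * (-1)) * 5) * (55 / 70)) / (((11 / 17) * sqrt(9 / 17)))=85 * sqrt(17) / 56+447648268957 / 92676480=4836.48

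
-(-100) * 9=900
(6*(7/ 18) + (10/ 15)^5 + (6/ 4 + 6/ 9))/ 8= 0.58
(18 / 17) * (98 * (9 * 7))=111132 / 17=6537.18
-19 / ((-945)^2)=-19 / 893025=-0.00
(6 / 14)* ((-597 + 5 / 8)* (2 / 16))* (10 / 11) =-29.04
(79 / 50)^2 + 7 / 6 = 27473 / 7500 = 3.66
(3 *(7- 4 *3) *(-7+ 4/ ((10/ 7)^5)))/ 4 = 474579/ 20000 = 23.73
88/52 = 22/13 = 1.69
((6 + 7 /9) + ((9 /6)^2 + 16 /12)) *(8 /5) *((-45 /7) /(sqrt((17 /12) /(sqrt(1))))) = -1492 *sqrt(51) /119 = -89.54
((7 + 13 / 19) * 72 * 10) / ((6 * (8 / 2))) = 4380 / 19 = 230.53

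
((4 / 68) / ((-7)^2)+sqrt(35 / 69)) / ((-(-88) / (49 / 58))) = 1 / 86768+49 * sqrt(2415) / 352176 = 0.01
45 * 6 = 270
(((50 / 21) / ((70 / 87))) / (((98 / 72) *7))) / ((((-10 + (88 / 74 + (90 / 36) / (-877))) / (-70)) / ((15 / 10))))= 3.70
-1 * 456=-456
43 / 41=1.05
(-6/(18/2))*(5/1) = -10/3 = -3.33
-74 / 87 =-0.85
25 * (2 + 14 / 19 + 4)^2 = 409600 / 361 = 1134.63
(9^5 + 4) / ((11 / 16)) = 944848 / 11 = 85895.27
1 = 1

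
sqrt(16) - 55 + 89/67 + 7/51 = -169259/3417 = -49.53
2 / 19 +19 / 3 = 367 / 57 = 6.44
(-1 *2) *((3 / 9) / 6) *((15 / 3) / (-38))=5 / 342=0.01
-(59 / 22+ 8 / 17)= -1179 / 374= -3.15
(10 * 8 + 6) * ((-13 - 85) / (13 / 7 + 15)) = -29498 / 59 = -499.97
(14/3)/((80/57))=3.32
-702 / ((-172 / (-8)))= -1404 / 43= -32.65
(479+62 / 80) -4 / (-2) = 481.78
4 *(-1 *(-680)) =2720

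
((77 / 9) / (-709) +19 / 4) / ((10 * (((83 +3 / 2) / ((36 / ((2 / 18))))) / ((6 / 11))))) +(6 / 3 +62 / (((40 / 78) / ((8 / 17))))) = 59.89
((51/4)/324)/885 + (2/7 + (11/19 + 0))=43969061/50848560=0.86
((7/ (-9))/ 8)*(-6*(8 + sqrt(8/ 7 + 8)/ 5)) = 2*sqrt(7)/ 15 + 14/ 3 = 5.02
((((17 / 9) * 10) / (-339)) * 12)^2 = 462400 / 1034289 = 0.45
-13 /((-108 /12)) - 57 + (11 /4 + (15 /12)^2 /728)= -5535487 /104832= -52.80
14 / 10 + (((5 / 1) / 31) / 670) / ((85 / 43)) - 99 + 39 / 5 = -31707439 / 353090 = -89.80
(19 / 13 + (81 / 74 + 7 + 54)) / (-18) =-61141 / 17316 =-3.53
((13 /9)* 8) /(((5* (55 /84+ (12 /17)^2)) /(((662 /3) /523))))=557118016 /658768185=0.85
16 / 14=8 / 7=1.14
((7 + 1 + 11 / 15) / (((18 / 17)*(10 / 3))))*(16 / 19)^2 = 142528 / 81225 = 1.75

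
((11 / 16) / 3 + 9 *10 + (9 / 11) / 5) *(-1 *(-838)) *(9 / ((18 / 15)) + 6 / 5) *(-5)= -2899678187 / 880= -3295088.85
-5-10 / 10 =-6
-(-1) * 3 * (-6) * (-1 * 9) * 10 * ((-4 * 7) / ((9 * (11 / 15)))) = -75600 / 11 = -6872.73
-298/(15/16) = -4768/15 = -317.87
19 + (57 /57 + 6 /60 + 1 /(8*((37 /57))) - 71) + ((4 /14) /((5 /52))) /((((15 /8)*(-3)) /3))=-8126207 /155400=-52.29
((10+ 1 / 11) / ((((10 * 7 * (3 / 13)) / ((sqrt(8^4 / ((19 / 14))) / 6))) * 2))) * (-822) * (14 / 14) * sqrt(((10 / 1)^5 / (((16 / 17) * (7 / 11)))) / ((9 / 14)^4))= -295218560 * sqrt(17765) / 16929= -2324314.86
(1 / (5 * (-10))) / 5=-1 / 250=-0.00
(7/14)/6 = 1/12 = 0.08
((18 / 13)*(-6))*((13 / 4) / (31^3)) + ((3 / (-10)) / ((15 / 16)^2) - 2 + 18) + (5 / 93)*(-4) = 57506709 / 3723875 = 15.44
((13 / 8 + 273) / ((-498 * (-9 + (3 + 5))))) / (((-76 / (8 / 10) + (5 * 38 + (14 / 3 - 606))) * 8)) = -2197 / 16137856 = -0.00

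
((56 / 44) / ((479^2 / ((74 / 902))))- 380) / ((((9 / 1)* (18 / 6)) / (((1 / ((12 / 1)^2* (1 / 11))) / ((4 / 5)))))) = -1081343959655 / 804644080416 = -1.34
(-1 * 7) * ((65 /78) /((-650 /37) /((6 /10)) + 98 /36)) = 3885 /17687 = 0.22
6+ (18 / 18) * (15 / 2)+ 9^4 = 13149 / 2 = 6574.50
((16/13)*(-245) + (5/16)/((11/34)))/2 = -343855/2288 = -150.29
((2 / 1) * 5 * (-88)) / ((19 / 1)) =-880 / 19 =-46.32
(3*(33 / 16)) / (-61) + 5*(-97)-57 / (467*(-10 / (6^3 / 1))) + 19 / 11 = -480.74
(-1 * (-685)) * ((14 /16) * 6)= 14385 /4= 3596.25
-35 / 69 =-0.51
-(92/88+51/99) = -103/66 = -1.56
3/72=1/24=0.04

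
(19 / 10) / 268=19 / 2680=0.01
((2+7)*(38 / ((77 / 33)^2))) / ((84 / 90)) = 67.30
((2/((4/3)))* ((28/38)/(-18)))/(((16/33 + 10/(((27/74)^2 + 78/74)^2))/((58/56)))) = -408542343/48694250624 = -0.01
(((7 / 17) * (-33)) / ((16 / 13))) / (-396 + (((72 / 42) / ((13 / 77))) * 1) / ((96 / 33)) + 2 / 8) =39039 / 1387030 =0.03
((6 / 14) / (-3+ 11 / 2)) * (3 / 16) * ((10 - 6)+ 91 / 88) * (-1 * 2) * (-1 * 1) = 3987 / 12320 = 0.32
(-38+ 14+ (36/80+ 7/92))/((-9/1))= 5399/2070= 2.61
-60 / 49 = -1.22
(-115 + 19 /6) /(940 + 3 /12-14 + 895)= -1342 /21855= -0.06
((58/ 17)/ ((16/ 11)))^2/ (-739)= -101761/ 13668544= -0.01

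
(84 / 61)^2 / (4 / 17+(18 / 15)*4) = 149940 / 398147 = 0.38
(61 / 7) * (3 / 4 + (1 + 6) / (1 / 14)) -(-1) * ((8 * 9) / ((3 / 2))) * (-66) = -64609 / 28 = -2307.46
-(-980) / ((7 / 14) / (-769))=-1507240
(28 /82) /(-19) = -14 /779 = -0.02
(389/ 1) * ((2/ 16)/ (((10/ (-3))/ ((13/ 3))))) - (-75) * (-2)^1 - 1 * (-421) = 16623/ 80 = 207.79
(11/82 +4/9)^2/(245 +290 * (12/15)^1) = 182329/259795188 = 0.00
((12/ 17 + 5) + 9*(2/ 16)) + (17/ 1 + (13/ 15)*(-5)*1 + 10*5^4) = 2557955/ 408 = 6269.50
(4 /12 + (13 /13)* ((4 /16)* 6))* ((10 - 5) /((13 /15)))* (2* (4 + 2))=126.92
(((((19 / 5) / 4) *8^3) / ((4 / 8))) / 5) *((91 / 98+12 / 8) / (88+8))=2584 / 525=4.92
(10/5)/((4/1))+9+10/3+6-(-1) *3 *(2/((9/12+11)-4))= 3647/186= 19.61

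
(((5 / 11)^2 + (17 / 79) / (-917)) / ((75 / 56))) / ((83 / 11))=0.02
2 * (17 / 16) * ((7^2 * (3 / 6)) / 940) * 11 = 9163 / 15040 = 0.61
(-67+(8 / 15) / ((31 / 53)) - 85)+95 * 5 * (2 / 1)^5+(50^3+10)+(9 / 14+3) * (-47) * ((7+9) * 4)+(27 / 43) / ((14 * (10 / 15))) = 72278634121 / 559860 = 129101.26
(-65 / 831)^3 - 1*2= -1147987007 / 573856191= -2.00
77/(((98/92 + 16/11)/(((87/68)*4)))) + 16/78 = 44123822/281775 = 156.59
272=272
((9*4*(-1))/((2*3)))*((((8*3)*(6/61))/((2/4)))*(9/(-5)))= 15552/305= 50.99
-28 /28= -1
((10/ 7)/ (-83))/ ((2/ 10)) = -0.09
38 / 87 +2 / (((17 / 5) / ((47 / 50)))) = 7319 / 7395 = 0.99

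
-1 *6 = -6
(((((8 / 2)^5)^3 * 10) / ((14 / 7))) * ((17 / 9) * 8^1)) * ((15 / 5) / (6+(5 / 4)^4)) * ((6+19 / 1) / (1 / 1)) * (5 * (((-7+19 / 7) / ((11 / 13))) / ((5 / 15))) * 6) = -54673215691161600000 / 166397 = -328570921898601.54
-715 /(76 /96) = -17160 /19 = -903.16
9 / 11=0.82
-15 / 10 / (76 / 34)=-51 / 76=-0.67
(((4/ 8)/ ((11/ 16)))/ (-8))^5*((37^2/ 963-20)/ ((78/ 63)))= 125237/ 1344131646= 0.00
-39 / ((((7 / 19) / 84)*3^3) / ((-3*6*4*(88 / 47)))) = 2086656 / 47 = 44396.94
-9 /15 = -3 /5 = -0.60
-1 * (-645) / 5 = 129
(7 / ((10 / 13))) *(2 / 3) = 91 / 15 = 6.07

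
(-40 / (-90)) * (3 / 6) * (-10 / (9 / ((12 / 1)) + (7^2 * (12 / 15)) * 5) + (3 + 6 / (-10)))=18488 / 35415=0.52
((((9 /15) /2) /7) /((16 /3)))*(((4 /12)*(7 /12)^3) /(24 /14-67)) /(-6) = 343 /252702720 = 0.00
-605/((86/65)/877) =-34488025/86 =-401023.55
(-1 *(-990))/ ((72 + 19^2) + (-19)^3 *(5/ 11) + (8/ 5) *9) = -9075/ 24478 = -0.37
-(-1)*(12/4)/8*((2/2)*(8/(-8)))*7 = -21/8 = -2.62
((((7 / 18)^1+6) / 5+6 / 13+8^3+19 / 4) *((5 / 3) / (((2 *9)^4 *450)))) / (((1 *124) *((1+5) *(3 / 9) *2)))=242653 / 6579324610560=0.00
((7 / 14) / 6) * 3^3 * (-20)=-45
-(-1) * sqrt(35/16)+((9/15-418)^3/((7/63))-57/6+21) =-163621302179/250+sqrt(35)/4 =-654485207.24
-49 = -49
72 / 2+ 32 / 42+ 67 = 2179 / 21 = 103.76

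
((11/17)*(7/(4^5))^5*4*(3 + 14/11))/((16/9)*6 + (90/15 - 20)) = -2369787/47850746040811520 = -0.00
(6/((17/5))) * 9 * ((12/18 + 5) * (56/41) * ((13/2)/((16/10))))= 499.39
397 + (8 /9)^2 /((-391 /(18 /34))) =23749667 /59823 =397.00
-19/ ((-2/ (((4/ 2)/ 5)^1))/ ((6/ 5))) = 4.56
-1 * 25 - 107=-132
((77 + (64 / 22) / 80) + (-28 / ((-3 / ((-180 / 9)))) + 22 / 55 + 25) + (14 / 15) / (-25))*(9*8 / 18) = -463472 / 1375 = -337.07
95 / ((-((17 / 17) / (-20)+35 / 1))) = -1900 / 699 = -2.72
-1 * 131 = -131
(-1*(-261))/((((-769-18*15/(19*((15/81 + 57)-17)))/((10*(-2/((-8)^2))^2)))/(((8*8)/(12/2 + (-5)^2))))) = -34713/5075272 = -0.01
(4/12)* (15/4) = 5/4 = 1.25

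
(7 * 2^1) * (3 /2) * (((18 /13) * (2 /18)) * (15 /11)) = 630 /143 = 4.41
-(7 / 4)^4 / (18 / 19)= -45619 / 4608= -9.90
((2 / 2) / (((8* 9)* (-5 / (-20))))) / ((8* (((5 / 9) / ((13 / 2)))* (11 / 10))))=13 / 176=0.07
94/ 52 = 47/ 26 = 1.81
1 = 1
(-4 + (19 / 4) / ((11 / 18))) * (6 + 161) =13861 / 22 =630.05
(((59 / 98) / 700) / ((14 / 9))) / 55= 531 / 52822000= 0.00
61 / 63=0.97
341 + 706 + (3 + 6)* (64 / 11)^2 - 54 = 157017 / 121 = 1297.66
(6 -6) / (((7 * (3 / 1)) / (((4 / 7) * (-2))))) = 0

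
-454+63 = -391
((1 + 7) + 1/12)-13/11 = 911/132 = 6.90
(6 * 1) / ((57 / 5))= 10 / 19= 0.53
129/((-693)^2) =43/160083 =0.00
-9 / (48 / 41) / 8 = -123 / 128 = -0.96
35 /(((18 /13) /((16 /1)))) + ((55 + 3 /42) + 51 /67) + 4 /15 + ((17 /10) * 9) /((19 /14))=378392851 /801990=471.82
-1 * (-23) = 23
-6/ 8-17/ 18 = -1.69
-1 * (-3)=3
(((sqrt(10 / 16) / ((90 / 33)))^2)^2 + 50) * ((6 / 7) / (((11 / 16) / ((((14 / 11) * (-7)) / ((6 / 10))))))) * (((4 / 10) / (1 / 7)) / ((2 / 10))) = -5081037409 / 392040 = -12960.51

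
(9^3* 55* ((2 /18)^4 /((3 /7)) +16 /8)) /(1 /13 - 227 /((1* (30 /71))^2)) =-255924500 /4056843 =-63.08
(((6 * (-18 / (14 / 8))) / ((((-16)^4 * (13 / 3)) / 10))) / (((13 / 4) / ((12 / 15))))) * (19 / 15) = -513 / 757120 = -0.00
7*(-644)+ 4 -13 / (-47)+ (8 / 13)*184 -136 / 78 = -8050969 / 1833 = -4392.24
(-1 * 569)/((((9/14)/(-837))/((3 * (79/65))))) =175578606/65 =2701209.32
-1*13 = -13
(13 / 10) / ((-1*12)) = -13 / 120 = -0.11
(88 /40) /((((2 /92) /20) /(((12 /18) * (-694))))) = -2809312 /3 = -936437.33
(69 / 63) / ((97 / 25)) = 575 / 2037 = 0.28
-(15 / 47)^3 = -3375 / 103823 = -0.03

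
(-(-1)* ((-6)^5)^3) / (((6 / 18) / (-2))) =2821109907456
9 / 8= 1.12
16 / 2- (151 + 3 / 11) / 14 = -216 / 77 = -2.81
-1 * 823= -823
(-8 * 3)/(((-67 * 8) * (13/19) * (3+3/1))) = 19/1742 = 0.01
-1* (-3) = 3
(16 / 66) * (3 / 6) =4 / 33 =0.12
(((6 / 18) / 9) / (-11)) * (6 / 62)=-1 / 3069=-0.00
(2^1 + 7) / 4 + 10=49 / 4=12.25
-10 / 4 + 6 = 7 / 2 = 3.50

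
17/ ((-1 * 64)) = -17/ 64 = -0.27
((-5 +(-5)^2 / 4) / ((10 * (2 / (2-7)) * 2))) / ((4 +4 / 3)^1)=-15 / 512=-0.03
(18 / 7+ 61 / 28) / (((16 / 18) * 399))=3 / 224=0.01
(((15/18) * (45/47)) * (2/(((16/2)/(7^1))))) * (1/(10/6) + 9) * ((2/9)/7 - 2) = -1240/47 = -26.38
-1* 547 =-547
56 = 56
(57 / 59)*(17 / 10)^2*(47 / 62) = 774231 / 365800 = 2.12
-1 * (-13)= 13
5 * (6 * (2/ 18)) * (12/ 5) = 8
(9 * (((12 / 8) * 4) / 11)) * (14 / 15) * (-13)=-3276 / 55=-59.56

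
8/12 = 2/3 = 0.67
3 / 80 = 0.04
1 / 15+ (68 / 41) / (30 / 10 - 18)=-9 / 205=-0.04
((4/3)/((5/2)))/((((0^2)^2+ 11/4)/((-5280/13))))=-1024/13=-78.77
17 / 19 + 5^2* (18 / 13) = 8771 / 247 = 35.51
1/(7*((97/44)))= 44/679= 0.06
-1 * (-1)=1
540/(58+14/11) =1485/163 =9.11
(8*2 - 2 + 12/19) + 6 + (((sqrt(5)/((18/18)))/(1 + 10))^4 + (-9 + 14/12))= 21364069/1669074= 12.80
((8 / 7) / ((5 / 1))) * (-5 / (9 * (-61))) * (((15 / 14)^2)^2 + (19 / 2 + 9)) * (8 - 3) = 0.21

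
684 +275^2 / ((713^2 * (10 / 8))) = 347784896 / 508369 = 684.12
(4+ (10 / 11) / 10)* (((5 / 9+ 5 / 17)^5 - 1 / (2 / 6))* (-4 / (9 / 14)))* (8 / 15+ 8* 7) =10181147399706752 / 2766757487769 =3679.81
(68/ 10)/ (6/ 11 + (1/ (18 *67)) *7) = 451044/ 36565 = 12.34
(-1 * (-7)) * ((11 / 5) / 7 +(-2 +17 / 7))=26 / 5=5.20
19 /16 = 1.19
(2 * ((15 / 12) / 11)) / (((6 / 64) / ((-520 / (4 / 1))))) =-10400 / 33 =-315.15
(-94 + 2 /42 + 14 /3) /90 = -125 /126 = -0.99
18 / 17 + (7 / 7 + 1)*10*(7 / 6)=1244 / 51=24.39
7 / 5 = 1.40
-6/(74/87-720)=261/31283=0.01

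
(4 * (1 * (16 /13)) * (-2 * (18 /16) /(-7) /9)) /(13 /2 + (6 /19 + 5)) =608 /40859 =0.01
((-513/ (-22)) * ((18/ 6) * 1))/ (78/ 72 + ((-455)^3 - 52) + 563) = -9234/ 12433853905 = -0.00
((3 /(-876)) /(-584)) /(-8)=-0.00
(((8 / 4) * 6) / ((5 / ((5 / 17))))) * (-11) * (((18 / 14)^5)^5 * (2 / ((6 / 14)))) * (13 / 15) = -273758432639826453851054952 / 16284404667348145224085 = -16811.08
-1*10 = -10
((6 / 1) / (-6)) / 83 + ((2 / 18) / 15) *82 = 6671 / 11205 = 0.60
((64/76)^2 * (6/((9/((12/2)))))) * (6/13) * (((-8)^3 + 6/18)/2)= -1571840/4693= -334.93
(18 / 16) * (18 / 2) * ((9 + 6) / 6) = 405 / 16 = 25.31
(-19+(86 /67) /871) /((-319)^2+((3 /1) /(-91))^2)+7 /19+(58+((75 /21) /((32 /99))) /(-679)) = 318941197056121635207 /5465817901532648800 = 58.35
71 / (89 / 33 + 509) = 2343 / 16886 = 0.14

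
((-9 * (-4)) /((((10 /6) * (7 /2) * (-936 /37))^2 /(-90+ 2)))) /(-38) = 15059 /3933475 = 0.00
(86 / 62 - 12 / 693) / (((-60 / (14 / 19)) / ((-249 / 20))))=814147 / 3887400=0.21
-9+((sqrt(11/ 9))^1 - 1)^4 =67/ 81 - 80 * sqrt(11)/ 27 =-9.00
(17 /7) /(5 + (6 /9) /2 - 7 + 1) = -51 /14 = -3.64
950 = 950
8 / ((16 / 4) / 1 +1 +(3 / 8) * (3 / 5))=320 / 209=1.53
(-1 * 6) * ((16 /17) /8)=-12 /17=-0.71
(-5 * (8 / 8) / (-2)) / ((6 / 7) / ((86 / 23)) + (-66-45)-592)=-1505 / 423068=-0.00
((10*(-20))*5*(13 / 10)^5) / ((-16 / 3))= 1113879 / 1600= 696.17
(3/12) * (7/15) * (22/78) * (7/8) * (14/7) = 539/9360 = 0.06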